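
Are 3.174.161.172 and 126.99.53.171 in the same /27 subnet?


Mask: 255.255.255.224
3.174.161.172 AND mask = 3.174.161.160
126.99.53.171 AND mask = 126.99.53.160
No, different subnets (3.174.161.160 vs 126.99.53.160)


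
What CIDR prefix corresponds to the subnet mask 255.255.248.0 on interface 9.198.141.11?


Binary: 11111111.11111111.11111000.00000000
Count leading 1s
Prefix: /21


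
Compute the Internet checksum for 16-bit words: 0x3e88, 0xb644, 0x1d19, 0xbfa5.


Sum all words (with carry folding):
+ 0x3e88 = 0x3e88
+ 0xb644 = 0xf4cc
+ 0x1d19 = 0x11e6
+ 0xbfa5 = 0xd18b
One's complement: ~0xd18b
Checksum = 0x2e74


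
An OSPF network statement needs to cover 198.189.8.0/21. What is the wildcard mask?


Subnet mask: 255.255.248.0
Wildcard = 255.255.255.255 - subnet mask
255 - 255 = 0
255 - 255 = 0
255 - 248 = 7
255 - 0 = 255
Wildcard: 0.0.7.255


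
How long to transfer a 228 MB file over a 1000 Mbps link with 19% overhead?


Effective throughput = 1000 * (1 - 19/100) = 810 Mbps
File size in Mb = 228 * 8 = 1824 Mb
Time = 1824 / 810
Time = 2.2519 seconds


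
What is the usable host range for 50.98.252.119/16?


Network: 50.98.0.0
Broadcast: 50.98.255.255
First usable = network + 1
Last usable = broadcast - 1
Range: 50.98.0.1 to 50.98.255.254


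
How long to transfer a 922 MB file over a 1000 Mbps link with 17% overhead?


Effective throughput = 1000 * (1 - 17/100) = 830 Mbps
File size in Mb = 922 * 8 = 7376 Mb
Time = 7376 / 830
Time = 8.8867 seconds


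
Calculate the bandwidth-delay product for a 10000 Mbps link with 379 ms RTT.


BDP = bandwidth * RTT
= 10000 Mbps * 379 ms
= 10000 * 1e6 * 379 / 1000 bits
= 3790000000 bits
= 473750000 bytes
= 462646.4844 KB
BDP = 3790000000 bits (473750000 bytes)


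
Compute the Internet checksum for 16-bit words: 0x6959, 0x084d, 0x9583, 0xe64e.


Sum all words (with carry folding):
+ 0x6959 = 0x6959
+ 0x084d = 0x71a6
+ 0x9583 = 0x072a
+ 0xe64e = 0xed78
One's complement: ~0xed78
Checksum = 0x1287


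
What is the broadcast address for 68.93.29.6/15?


Network: 68.92.0.0/15
Host bits = 17
Set all host bits to 1:
Broadcast: 68.93.255.255


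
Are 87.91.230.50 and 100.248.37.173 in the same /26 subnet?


Mask: 255.255.255.192
87.91.230.50 AND mask = 87.91.230.0
100.248.37.173 AND mask = 100.248.37.128
No, different subnets (87.91.230.0 vs 100.248.37.128)


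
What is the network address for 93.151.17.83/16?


IP:   01011101.10010111.00010001.01010011
Mask: 11111111.11111111.00000000.00000000
AND operation:
Net:  01011101.10010111.00000000.00000000
Network: 93.151.0.0/16


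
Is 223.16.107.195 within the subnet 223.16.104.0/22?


Subnet network: 223.16.104.0
Test IP AND mask: 223.16.104.0
Yes, 223.16.107.195 is in 223.16.104.0/22


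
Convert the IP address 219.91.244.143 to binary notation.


219 = 11011011
91 = 01011011
244 = 11110100
143 = 10001111
Binary: 11011011.01011011.11110100.10001111


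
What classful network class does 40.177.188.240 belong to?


First octet: 40
Binary: 00101000
0xxxxxxx -> Class A (1-126)
Class A, default mask 255.0.0.0 (/8)


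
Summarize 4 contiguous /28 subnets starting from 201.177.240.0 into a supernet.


Original prefix: /28
Number of subnets: 4 = 2^2
New prefix = 28 - 2 = 26
Supernet: 201.177.240.0/26


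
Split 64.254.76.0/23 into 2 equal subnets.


New prefix = 23 + 1 = 24
Each subnet has 256 addresses
  64.254.76.0/24
  64.254.77.0/24
Subnets: 64.254.76.0/24, 64.254.77.0/24


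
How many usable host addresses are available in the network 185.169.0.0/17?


Host bits = 32 - 17 = 15
Total addresses = 2^15 = 32768
Usable = total - 2 (network and broadcast)
Usable hosts: 32766


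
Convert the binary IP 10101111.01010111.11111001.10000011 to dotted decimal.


10101111 = 175
01010111 = 87
11111001 = 249
10000011 = 131
IP: 175.87.249.131


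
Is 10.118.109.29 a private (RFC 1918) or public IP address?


RFC 1918 private ranges:
  10.0.0.0/8 (10.0.0.0 - 10.255.255.255)
  172.16.0.0/12 (172.16.0.0 - 172.31.255.255)
  192.168.0.0/16 (192.168.0.0 - 192.168.255.255)
Private (in 10.0.0.0/8)


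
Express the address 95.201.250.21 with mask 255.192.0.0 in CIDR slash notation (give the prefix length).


Binary: 11111111.11000000.00000000.00000000
Count leading 1s
Prefix: /10


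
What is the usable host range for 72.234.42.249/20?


Network: 72.234.32.0
Broadcast: 72.234.47.255
First usable = network + 1
Last usable = broadcast - 1
Range: 72.234.32.1 to 72.234.47.254


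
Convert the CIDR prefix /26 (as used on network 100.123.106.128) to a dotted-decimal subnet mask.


/26 means 26 network bits, 6 host bits
Binary: 11111111111111111111111111000000
Mask: 255.255.255.192


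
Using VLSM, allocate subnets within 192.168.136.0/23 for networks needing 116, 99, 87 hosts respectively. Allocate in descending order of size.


116 hosts -> /25 (126 usable): 192.168.136.0/25
99 hosts -> /25 (126 usable): 192.168.136.128/25
87 hosts -> /25 (126 usable): 192.168.137.0/25
Allocation: 192.168.136.0/25 (116 hosts, 126 usable); 192.168.136.128/25 (99 hosts, 126 usable); 192.168.137.0/25 (87 hosts, 126 usable)


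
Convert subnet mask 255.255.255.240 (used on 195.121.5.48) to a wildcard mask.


Subnet mask: 255.255.255.240
Wildcard = 255.255.255.255 - subnet mask
255 - 255 = 0
255 - 255 = 0
255 - 255 = 0
255 - 240 = 15
Wildcard: 0.0.0.15


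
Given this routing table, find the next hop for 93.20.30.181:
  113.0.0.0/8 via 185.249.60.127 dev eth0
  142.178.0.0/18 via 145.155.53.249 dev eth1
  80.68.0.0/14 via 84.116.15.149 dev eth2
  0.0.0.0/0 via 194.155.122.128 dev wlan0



Longest prefix match for 93.20.30.181:
  /8 113.0.0.0: no
  /18 142.178.0.0: no
  /14 80.68.0.0: no
  /0 0.0.0.0: MATCH
Selected: next-hop 194.155.122.128 via wlan0 (matched /0)


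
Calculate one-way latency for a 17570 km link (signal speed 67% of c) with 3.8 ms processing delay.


Speed = 0.67 * 3e5 km/s = 201000 km/s
Propagation delay = 17570 / 201000 = 0.0874 s = 87.4129 ms
Processing delay = 3.8 ms
Total one-way latency = 91.2129 ms


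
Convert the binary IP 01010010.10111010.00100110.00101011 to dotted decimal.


01010010 = 82
10111010 = 186
00100110 = 38
00101011 = 43
IP: 82.186.38.43


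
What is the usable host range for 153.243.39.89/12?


Network: 153.240.0.0
Broadcast: 153.255.255.255
First usable = network + 1
Last usable = broadcast - 1
Range: 153.240.0.1 to 153.255.255.254


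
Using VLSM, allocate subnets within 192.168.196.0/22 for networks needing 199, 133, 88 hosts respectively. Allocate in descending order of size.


199 hosts -> /24 (254 usable): 192.168.196.0/24
133 hosts -> /24 (254 usable): 192.168.197.0/24
88 hosts -> /25 (126 usable): 192.168.198.0/25
Allocation: 192.168.196.0/24 (199 hosts, 254 usable); 192.168.197.0/24 (133 hosts, 254 usable); 192.168.198.0/25 (88 hosts, 126 usable)


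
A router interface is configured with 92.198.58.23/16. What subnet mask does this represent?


/16 means 16 network bits, 16 host bits
Binary: 11111111111111110000000000000000
Mask: 255.255.0.0


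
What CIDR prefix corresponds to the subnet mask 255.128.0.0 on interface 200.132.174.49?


Binary: 11111111.10000000.00000000.00000000
Count leading 1s
Prefix: /9


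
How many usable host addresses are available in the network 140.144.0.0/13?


Host bits = 32 - 13 = 19
Total addresses = 2^19 = 524288
Usable = total - 2 (network and broadcast)
Usable hosts: 524286


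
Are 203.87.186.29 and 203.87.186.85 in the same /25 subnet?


Mask: 255.255.255.128
203.87.186.29 AND mask = 203.87.186.0
203.87.186.85 AND mask = 203.87.186.0
Yes, same subnet (203.87.186.0)


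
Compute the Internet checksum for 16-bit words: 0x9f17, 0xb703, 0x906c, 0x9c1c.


Sum all words (with carry folding):
+ 0x9f17 = 0x9f17
+ 0xb703 = 0x561b
+ 0x906c = 0xe687
+ 0x9c1c = 0x82a4
One's complement: ~0x82a4
Checksum = 0x7d5b


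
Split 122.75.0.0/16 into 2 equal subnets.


New prefix = 16 + 1 = 17
Each subnet has 32768 addresses
  122.75.0.0/17
  122.75.128.0/17
Subnets: 122.75.0.0/17, 122.75.128.0/17


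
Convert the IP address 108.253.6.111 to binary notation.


108 = 01101100
253 = 11111101
6 = 00000110
111 = 01101111
Binary: 01101100.11111101.00000110.01101111


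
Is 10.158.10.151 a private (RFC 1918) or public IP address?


RFC 1918 private ranges:
  10.0.0.0/8 (10.0.0.0 - 10.255.255.255)
  172.16.0.0/12 (172.16.0.0 - 172.31.255.255)
  192.168.0.0/16 (192.168.0.0 - 192.168.255.255)
Private (in 10.0.0.0/8)


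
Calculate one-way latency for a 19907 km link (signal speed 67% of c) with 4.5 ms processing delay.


Speed = 0.67 * 3e5 km/s = 201000 km/s
Propagation delay = 19907 / 201000 = 0.099 s = 99.0398 ms
Processing delay = 4.5 ms
Total one-way latency = 103.5398 ms


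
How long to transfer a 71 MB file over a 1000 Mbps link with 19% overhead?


Effective throughput = 1000 * (1 - 19/100) = 810 Mbps
File size in Mb = 71 * 8 = 568 Mb
Time = 568 / 810
Time = 0.7012 seconds


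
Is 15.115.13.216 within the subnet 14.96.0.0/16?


Subnet network: 14.96.0.0
Test IP AND mask: 15.115.0.0
No, 15.115.13.216 is not in 14.96.0.0/16


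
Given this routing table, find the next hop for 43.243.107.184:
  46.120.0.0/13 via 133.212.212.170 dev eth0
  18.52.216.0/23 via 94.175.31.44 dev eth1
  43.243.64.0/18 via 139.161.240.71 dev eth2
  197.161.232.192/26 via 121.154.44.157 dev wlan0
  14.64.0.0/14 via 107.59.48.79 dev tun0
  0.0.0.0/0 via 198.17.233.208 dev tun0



Longest prefix match for 43.243.107.184:
  /13 46.120.0.0: no
  /23 18.52.216.0: no
  /18 43.243.64.0: MATCH
  /26 197.161.232.192: no
  /14 14.64.0.0: no
  /0 0.0.0.0: MATCH
Selected: next-hop 139.161.240.71 via eth2 (matched /18)


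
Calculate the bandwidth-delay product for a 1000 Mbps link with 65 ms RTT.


BDP = bandwidth * RTT
= 1000 Mbps * 65 ms
= 1000 * 1e6 * 65 / 1000 bits
= 65000000 bits
= 8125000 bytes
= 7934.5703 KB
BDP = 65000000 bits (8125000 bytes)


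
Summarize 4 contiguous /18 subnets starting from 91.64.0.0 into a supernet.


Original prefix: /18
Number of subnets: 4 = 2^2
New prefix = 18 - 2 = 16
Supernet: 91.64.0.0/16


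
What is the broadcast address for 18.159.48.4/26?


Network: 18.159.48.0/26
Host bits = 6
Set all host bits to 1:
Broadcast: 18.159.48.63


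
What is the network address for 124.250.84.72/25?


IP:   01111100.11111010.01010100.01001000
Mask: 11111111.11111111.11111111.10000000
AND operation:
Net:  01111100.11111010.01010100.00000000
Network: 124.250.84.0/25


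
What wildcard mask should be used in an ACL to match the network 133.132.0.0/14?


Subnet mask: 255.252.0.0
Wildcard = 255.255.255.255 - subnet mask
255 - 255 = 0
255 - 252 = 3
255 - 0 = 255
255 - 0 = 255
Wildcard: 0.3.255.255


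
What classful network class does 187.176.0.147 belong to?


First octet: 187
Binary: 10111011
10xxxxxx -> Class B (128-191)
Class B, default mask 255.255.0.0 (/16)


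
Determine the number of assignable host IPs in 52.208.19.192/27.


Host bits = 32 - 27 = 5
Total addresses = 2^5 = 32
Usable = total - 2 (network and broadcast)
Usable hosts: 30


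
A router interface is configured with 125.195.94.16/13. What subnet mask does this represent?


/13 means 13 network bits, 19 host bits
Binary: 11111111111110000000000000000000
Mask: 255.248.0.0


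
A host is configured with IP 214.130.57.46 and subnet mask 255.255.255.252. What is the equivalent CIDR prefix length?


Binary: 11111111.11111111.11111111.11111100
Count leading 1s
Prefix: /30


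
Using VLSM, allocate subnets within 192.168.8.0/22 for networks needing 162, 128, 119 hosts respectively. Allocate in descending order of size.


162 hosts -> /24 (254 usable): 192.168.8.0/24
128 hosts -> /24 (254 usable): 192.168.9.0/24
119 hosts -> /25 (126 usable): 192.168.10.0/25
Allocation: 192.168.8.0/24 (162 hosts, 254 usable); 192.168.9.0/24 (128 hosts, 254 usable); 192.168.10.0/25 (119 hosts, 126 usable)


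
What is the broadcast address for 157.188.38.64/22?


Network: 157.188.36.0/22
Host bits = 10
Set all host bits to 1:
Broadcast: 157.188.39.255


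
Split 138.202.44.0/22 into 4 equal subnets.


New prefix = 22 + 2 = 24
Each subnet has 256 addresses
  138.202.44.0/24
  138.202.45.0/24
  138.202.46.0/24
  138.202.47.0/24
Subnets: 138.202.44.0/24, 138.202.45.0/24, 138.202.46.0/24, 138.202.47.0/24


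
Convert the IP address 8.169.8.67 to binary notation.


8 = 00001000
169 = 10101001
8 = 00001000
67 = 01000011
Binary: 00001000.10101001.00001000.01000011


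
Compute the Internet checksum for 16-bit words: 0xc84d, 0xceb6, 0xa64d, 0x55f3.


Sum all words (with carry folding):
+ 0xc84d = 0xc84d
+ 0xceb6 = 0x9704
+ 0xa64d = 0x3d52
+ 0x55f3 = 0x9345
One's complement: ~0x9345
Checksum = 0x6cba


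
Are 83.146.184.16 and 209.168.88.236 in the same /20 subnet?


Mask: 255.255.240.0
83.146.184.16 AND mask = 83.146.176.0
209.168.88.236 AND mask = 209.168.80.0
No, different subnets (83.146.176.0 vs 209.168.80.0)


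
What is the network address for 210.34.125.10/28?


IP:   11010010.00100010.01111101.00001010
Mask: 11111111.11111111.11111111.11110000
AND operation:
Net:  11010010.00100010.01111101.00000000
Network: 210.34.125.0/28


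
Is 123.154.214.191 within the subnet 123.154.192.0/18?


Subnet network: 123.154.192.0
Test IP AND mask: 123.154.192.0
Yes, 123.154.214.191 is in 123.154.192.0/18


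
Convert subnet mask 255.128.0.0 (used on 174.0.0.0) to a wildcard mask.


Subnet mask: 255.128.0.0
Wildcard = 255.255.255.255 - subnet mask
255 - 255 = 0
255 - 128 = 127
255 - 0 = 255
255 - 0 = 255
Wildcard: 0.127.255.255


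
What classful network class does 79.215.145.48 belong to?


First octet: 79
Binary: 01001111
0xxxxxxx -> Class A (1-126)
Class A, default mask 255.0.0.0 (/8)


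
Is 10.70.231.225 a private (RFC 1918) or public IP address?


RFC 1918 private ranges:
  10.0.0.0/8 (10.0.0.0 - 10.255.255.255)
  172.16.0.0/12 (172.16.0.0 - 172.31.255.255)
  192.168.0.0/16 (192.168.0.0 - 192.168.255.255)
Private (in 10.0.0.0/8)


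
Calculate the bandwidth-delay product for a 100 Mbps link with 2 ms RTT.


BDP = bandwidth * RTT
= 100 Mbps * 2 ms
= 100 * 1e6 * 2 / 1000 bits
= 200000 bits
= 25000 bytes
= 24.4141 KB
BDP = 200000 bits (25000 bytes)


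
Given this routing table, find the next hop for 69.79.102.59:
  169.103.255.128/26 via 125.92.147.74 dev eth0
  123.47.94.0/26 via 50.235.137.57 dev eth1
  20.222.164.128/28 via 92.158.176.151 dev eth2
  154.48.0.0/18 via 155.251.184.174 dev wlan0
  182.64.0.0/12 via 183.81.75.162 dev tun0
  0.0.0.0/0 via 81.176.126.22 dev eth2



Longest prefix match for 69.79.102.59:
  /26 169.103.255.128: no
  /26 123.47.94.0: no
  /28 20.222.164.128: no
  /18 154.48.0.0: no
  /12 182.64.0.0: no
  /0 0.0.0.0: MATCH
Selected: next-hop 81.176.126.22 via eth2 (matched /0)


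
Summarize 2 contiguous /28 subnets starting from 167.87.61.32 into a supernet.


Original prefix: /28
Number of subnets: 2 = 2^1
New prefix = 28 - 1 = 27
Supernet: 167.87.61.32/27


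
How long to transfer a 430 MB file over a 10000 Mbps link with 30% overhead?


Effective throughput = 10000 * (1 - 30/100) = 7000 Mbps
File size in Mb = 430 * 8 = 3440 Mb
Time = 3440 / 7000
Time = 0.4914 seconds


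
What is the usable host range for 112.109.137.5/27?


Network: 112.109.137.0
Broadcast: 112.109.137.31
First usable = network + 1
Last usable = broadcast - 1
Range: 112.109.137.1 to 112.109.137.30


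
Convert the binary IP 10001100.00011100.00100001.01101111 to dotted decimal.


10001100 = 140
00011100 = 28
00100001 = 33
01101111 = 111
IP: 140.28.33.111


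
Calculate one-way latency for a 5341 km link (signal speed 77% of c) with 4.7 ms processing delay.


Speed = 0.77 * 3e5 km/s = 231000 km/s
Propagation delay = 5341 / 231000 = 0.0231 s = 23.1212 ms
Processing delay = 4.7 ms
Total one-way latency = 27.8212 ms


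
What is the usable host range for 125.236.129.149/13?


Network: 125.232.0.0
Broadcast: 125.239.255.255
First usable = network + 1
Last usable = broadcast - 1
Range: 125.232.0.1 to 125.239.255.254


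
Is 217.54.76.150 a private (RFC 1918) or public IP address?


RFC 1918 private ranges:
  10.0.0.0/8 (10.0.0.0 - 10.255.255.255)
  172.16.0.0/12 (172.16.0.0 - 172.31.255.255)
  192.168.0.0/16 (192.168.0.0 - 192.168.255.255)
Public (not in any RFC 1918 range)


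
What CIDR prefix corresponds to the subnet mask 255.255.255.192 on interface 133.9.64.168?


Binary: 11111111.11111111.11111111.11000000
Count leading 1s
Prefix: /26


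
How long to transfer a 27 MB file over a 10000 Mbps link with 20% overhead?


Effective throughput = 10000 * (1 - 20/100) = 8000 Mbps
File size in Mb = 27 * 8 = 216 Mb
Time = 216 / 8000
Time = 0.027 seconds


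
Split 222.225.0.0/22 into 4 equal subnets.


New prefix = 22 + 2 = 24
Each subnet has 256 addresses
  222.225.0.0/24
  222.225.1.0/24
  222.225.2.0/24
  222.225.3.0/24
Subnets: 222.225.0.0/24, 222.225.1.0/24, 222.225.2.0/24, 222.225.3.0/24


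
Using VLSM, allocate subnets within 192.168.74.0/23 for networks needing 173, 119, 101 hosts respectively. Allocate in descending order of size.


173 hosts -> /24 (254 usable): 192.168.74.0/24
119 hosts -> /25 (126 usable): 192.168.75.0/25
101 hosts -> /25 (126 usable): 192.168.75.128/25
Allocation: 192.168.74.0/24 (173 hosts, 254 usable); 192.168.75.0/25 (119 hosts, 126 usable); 192.168.75.128/25 (101 hosts, 126 usable)


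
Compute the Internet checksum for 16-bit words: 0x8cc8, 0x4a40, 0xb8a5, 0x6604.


Sum all words (with carry folding):
+ 0x8cc8 = 0x8cc8
+ 0x4a40 = 0xd708
+ 0xb8a5 = 0x8fae
+ 0x6604 = 0xf5b2
One's complement: ~0xf5b2
Checksum = 0x0a4d


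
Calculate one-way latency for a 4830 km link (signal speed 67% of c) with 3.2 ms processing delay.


Speed = 0.67 * 3e5 km/s = 201000 km/s
Propagation delay = 4830 / 201000 = 0.024 s = 24.0299 ms
Processing delay = 3.2 ms
Total one-way latency = 27.2299 ms


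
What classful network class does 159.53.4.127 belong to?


First octet: 159
Binary: 10011111
10xxxxxx -> Class B (128-191)
Class B, default mask 255.255.0.0 (/16)


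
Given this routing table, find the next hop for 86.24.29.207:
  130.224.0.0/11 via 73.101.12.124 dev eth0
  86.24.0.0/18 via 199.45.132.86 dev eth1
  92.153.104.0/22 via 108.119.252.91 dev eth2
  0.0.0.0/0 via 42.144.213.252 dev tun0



Longest prefix match for 86.24.29.207:
  /11 130.224.0.0: no
  /18 86.24.0.0: MATCH
  /22 92.153.104.0: no
  /0 0.0.0.0: MATCH
Selected: next-hop 199.45.132.86 via eth1 (matched /18)


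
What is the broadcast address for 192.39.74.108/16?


Network: 192.39.0.0/16
Host bits = 16
Set all host bits to 1:
Broadcast: 192.39.255.255


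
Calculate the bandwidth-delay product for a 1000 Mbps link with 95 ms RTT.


BDP = bandwidth * RTT
= 1000 Mbps * 95 ms
= 1000 * 1e6 * 95 / 1000 bits
= 95000000 bits
= 11875000 bytes
= 11596.6797 KB
BDP = 95000000 bits (11875000 bytes)


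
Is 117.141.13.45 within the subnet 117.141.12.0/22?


Subnet network: 117.141.12.0
Test IP AND mask: 117.141.12.0
Yes, 117.141.13.45 is in 117.141.12.0/22


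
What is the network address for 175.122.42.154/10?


IP:   10101111.01111010.00101010.10011010
Mask: 11111111.11000000.00000000.00000000
AND operation:
Net:  10101111.01000000.00000000.00000000
Network: 175.64.0.0/10


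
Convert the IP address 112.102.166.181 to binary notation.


112 = 01110000
102 = 01100110
166 = 10100110
181 = 10110101
Binary: 01110000.01100110.10100110.10110101


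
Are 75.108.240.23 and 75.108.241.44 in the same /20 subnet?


Mask: 255.255.240.0
75.108.240.23 AND mask = 75.108.240.0
75.108.241.44 AND mask = 75.108.240.0
Yes, same subnet (75.108.240.0)


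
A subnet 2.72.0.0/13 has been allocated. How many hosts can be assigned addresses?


Host bits = 32 - 13 = 19
Total addresses = 2^19 = 524288
Usable = total - 2 (network and broadcast)
Usable hosts: 524286


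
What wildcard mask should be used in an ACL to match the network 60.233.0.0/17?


Subnet mask: 255.255.128.0
Wildcard = 255.255.255.255 - subnet mask
255 - 255 = 0
255 - 255 = 0
255 - 128 = 127
255 - 0 = 255
Wildcard: 0.0.127.255


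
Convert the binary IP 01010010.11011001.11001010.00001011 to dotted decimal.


01010010 = 82
11011001 = 217
11001010 = 202
00001011 = 11
IP: 82.217.202.11


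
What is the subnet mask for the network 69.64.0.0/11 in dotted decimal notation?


/11 means 11 network bits, 21 host bits
Binary: 11111111111000000000000000000000
Mask: 255.224.0.0


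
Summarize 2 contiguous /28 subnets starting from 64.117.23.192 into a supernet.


Original prefix: /28
Number of subnets: 2 = 2^1
New prefix = 28 - 1 = 27
Supernet: 64.117.23.192/27


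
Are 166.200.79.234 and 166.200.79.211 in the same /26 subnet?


Mask: 255.255.255.192
166.200.79.234 AND mask = 166.200.79.192
166.200.79.211 AND mask = 166.200.79.192
Yes, same subnet (166.200.79.192)


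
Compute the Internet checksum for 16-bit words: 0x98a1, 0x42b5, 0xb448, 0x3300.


Sum all words (with carry folding):
+ 0x98a1 = 0x98a1
+ 0x42b5 = 0xdb56
+ 0xb448 = 0x8f9f
+ 0x3300 = 0xc29f
One's complement: ~0xc29f
Checksum = 0x3d60


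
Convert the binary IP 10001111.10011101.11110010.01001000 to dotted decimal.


10001111 = 143
10011101 = 157
11110010 = 242
01001000 = 72
IP: 143.157.242.72


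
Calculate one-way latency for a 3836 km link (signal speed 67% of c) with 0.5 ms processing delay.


Speed = 0.67 * 3e5 km/s = 201000 km/s
Propagation delay = 3836 / 201000 = 0.0191 s = 19.0846 ms
Processing delay = 0.5 ms
Total one-way latency = 19.5846 ms


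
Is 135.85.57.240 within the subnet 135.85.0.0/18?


Subnet network: 135.85.0.0
Test IP AND mask: 135.85.0.0
Yes, 135.85.57.240 is in 135.85.0.0/18


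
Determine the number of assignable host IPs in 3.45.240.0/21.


Host bits = 32 - 21 = 11
Total addresses = 2^11 = 2048
Usable = total - 2 (network and broadcast)
Usable hosts: 2046


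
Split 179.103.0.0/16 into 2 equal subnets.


New prefix = 16 + 1 = 17
Each subnet has 32768 addresses
  179.103.0.0/17
  179.103.128.0/17
Subnets: 179.103.0.0/17, 179.103.128.0/17


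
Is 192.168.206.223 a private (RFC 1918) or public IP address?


RFC 1918 private ranges:
  10.0.0.0/8 (10.0.0.0 - 10.255.255.255)
  172.16.0.0/12 (172.16.0.0 - 172.31.255.255)
  192.168.0.0/16 (192.168.0.0 - 192.168.255.255)
Private (in 192.168.0.0/16)


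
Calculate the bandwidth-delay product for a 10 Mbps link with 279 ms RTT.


BDP = bandwidth * RTT
= 10 Mbps * 279 ms
= 10 * 1e6 * 279 / 1000 bits
= 2790000 bits
= 348750 bytes
= 340.5762 KB
BDP = 2790000 bits (348750 bytes)


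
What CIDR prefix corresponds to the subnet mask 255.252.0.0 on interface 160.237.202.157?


Binary: 11111111.11111100.00000000.00000000
Count leading 1s
Prefix: /14


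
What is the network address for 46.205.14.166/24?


IP:   00101110.11001101.00001110.10100110
Mask: 11111111.11111111.11111111.00000000
AND operation:
Net:  00101110.11001101.00001110.00000000
Network: 46.205.14.0/24


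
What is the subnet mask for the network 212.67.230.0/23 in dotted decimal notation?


/23 means 23 network bits, 9 host bits
Binary: 11111111111111111111111000000000
Mask: 255.255.254.0


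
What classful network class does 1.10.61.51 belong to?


First octet: 1
Binary: 00000001
0xxxxxxx -> Class A (1-126)
Class A, default mask 255.0.0.0 (/8)


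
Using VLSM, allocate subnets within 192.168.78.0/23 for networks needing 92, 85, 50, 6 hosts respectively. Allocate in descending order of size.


92 hosts -> /25 (126 usable): 192.168.78.0/25
85 hosts -> /25 (126 usable): 192.168.78.128/25
50 hosts -> /26 (62 usable): 192.168.79.0/26
6 hosts -> /29 (6 usable): 192.168.79.64/29
Allocation: 192.168.78.0/25 (92 hosts, 126 usable); 192.168.78.128/25 (85 hosts, 126 usable); 192.168.79.0/26 (50 hosts, 62 usable); 192.168.79.64/29 (6 hosts, 6 usable)


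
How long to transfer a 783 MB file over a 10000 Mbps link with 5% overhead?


Effective throughput = 10000 * (1 - 5/100) = 9500 Mbps
File size in Mb = 783 * 8 = 6264 Mb
Time = 6264 / 9500
Time = 0.6594 seconds


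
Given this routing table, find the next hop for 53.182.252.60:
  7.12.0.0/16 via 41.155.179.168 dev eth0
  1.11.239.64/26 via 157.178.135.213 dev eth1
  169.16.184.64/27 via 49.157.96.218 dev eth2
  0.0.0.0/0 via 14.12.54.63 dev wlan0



Longest prefix match for 53.182.252.60:
  /16 7.12.0.0: no
  /26 1.11.239.64: no
  /27 169.16.184.64: no
  /0 0.0.0.0: MATCH
Selected: next-hop 14.12.54.63 via wlan0 (matched /0)


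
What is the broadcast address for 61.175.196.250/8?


Network: 61.0.0.0/8
Host bits = 24
Set all host bits to 1:
Broadcast: 61.255.255.255


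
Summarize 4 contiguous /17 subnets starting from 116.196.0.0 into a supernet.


Original prefix: /17
Number of subnets: 4 = 2^2
New prefix = 17 - 2 = 15
Supernet: 116.196.0.0/15


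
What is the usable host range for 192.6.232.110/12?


Network: 192.0.0.0
Broadcast: 192.15.255.255
First usable = network + 1
Last usable = broadcast - 1
Range: 192.0.0.1 to 192.15.255.254


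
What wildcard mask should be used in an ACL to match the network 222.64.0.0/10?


Subnet mask: 255.192.0.0
Wildcard = 255.255.255.255 - subnet mask
255 - 255 = 0
255 - 192 = 63
255 - 0 = 255
255 - 0 = 255
Wildcard: 0.63.255.255


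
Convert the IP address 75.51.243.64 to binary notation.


75 = 01001011
51 = 00110011
243 = 11110011
64 = 01000000
Binary: 01001011.00110011.11110011.01000000


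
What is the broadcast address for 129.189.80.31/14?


Network: 129.188.0.0/14
Host bits = 18
Set all host bits to 1:
Broadcast: 129.191.255.255


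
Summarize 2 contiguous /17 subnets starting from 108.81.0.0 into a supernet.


Original prefix: /17
Number of subnets: 2 = 2^1
New prefix = 17 - 1 = 16
Supernet: 108.81.0.0/16


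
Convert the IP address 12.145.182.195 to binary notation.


12 = 00001100
145 = 10010001
182 = 10110110
195 = 11000011
Binary: 00001100.10010001.10110110.11000011


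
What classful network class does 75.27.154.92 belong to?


First octet: 75
Binary: 01001011
0xxxxxxx -> Class A (1-126)
Class A, default mask 255.0.0.0 (/8)


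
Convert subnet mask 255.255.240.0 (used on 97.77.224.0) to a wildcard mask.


Subnet mask: 255.255.240.0
Wildcard = 255.255.255.255 - subnet mask
255 - 255 = 0
255 - 255 = 0
255 - 240 = 15
255 - 0 = 255
Wildcard: 0.0.15.255


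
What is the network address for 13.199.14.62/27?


IP:   00001101.11000111.00001110.00111110
Mask: 11111111.11111111.11111111.11100000
AND operation:
Net:  00001101.11000111.00001110.00100000
Network: 13.199.14.32/27


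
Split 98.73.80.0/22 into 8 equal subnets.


New prefix = 22 + 3 = 25
Each subnet has 128 addresses
  98.73.80.0/25
  98.73.80.128/25
  98.73.81.0/25
  98.73.81.128/25
  98.73.82.0/25
  98.73.82.128/25
  98.73.83.0/25
  98.73.83.128/25
Subnets: 98.73.80.0/25, 98.73.80.128/25, 98.73.81.0/25, 98.73.81.128/25, 98.73.82.0/25, 98.73.82.128/25, 98.73.83.0/25, 98.73.83.128/25


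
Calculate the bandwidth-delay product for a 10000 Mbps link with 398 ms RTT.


BDP = bandwidth * RTT
= 10000 Mbps * 398 ms
= 10000 * 1e6 * 398 / 1000 bits
= 3980000000 bits
= 497500000 bytes
= 485839.8438 KB
BDP = 3980000000 bits (497500000 bytes)


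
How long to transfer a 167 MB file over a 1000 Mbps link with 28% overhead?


Effective throughput = 1000 * (1 - 28/100) = 720 Mbps
File size in Mb = 167 * 8 = 1336 Mb
Time = 1336 / 720
Time = 1.8556 seconds


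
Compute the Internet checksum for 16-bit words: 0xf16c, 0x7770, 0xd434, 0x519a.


Sum all words (with carry folding):
+ 0xf16c = 0xf16c
+ 0x7770 = 0x68dd
+ 0xd434 = 0x3d12
+ 0x519a = 0x8eac
One's complement: ~0x8eac
Checksum = 0x7153


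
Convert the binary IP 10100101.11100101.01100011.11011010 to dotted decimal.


10100101 = 165
11100101 = 229
01100011 = 99
11011010 = 218
IP: 165.229.99.218


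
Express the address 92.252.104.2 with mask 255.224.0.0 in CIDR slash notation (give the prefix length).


Binary: 11111111.11100000.00000000.00000000
Count leading 1s
Prefix: /11


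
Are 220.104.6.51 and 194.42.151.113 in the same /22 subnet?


Mask: 255.255.252.0
220.104.6.51 AND mask = 220.104.4.0
194.42.151.113 AND mask = 194.42.148.0
No, different subnets (220.104.4.0 vs 194.42.148.0)


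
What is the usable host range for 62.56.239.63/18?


Network: 62.56.192.0
Broadcast: 62.56.255.255
First usable = network + 1
Last usable = broadcast - 1
Range: 62.56.192.1 to 62.56.255.254


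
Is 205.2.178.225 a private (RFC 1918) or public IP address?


RFC 1918 private ranges:
  10.0.0.0/8 (10.0.0.0 - 10.255.255.255)
  172.16.0.0/12 (172.16.0.0 - 172.31.255.255)
  192.168.0.0/16 (192.168.0.0 - 192.168.255.255)
Public (not in any RFC 1918 range)


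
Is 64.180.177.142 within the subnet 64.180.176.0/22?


Subnet network: 64.180.176.0
Test IP AND mask: 64.180.176.0
Yes, 64.180.177.142 is in 64.180.176.0/22


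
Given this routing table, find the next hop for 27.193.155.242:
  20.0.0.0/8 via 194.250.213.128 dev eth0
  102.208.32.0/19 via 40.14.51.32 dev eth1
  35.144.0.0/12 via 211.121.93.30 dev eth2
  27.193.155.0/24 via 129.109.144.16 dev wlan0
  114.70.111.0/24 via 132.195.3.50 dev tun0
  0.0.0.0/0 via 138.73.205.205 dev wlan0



Longest prefix match for 27.193.155.242:
  /8 20.0.0.0: no
  /19 102.208.32.0: no
  /12 35.144.0.0: no
  /24 27.193.155.0: MATCH
  /24 114.70.111.0: no
  /0 0.0.0.0: MATCH
Selected: next-hop 129.109.144.16 via wlan0 (matched /24)


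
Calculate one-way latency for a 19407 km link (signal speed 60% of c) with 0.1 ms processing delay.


Speed = 0.6 * 3e5 km/s = 180000 km/s
Propagation delay = 19407 / 180000 = 0.1078 s = 107.8167 ms
Processing delay = 0.1 ms
Total one-way latency = 107.9167 ms


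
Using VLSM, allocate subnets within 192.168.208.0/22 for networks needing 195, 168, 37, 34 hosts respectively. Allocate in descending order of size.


195 hosts -> /24 (254 usable): 192.168.208.0/24
168 hosts -> /24 (254 usable): 192.168.209.0/24
37 hosts -> /26 (62 usable): 192.168.210.0/26
34 hosts -> /26 (62 usable): 192.168.210.64/26
Allocation: 192.168.208.0/24 (195 hosts, 254 usable); 192.168.209.0/24 (168 hosts, 254 usable); 192.168.210.0/26 (37 hosts, 62 usable); 192.168.210.64/26 (34 hosts, 62 usable)


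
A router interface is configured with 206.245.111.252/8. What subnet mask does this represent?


/8 means 8 network bits, 24 host bits
Binary: 11111111000000000000000000000000
Mask: 255.0.0.0


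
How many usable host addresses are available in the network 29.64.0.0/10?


Host bits = 32 - 10 = 22
Total addresses = 2^22 = 4194304
Usable = total - 2 (network and broadcast)
Usable hosts: 4194302


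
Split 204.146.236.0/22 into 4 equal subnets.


New prefix = 22 + 2 = 24
Each subnet has 256 addresses
  204.146.236.0/24
  204.146.237.0/24
  204.146.238.0/24
  204.146.239.0/24
Subnets: 204.146.236.0/24, 204.146.237.0/24, 204.146.238.0/24, 204.146.239.0/24


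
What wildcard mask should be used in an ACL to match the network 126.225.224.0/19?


Subnet mask: 255.255.224.0
Wildcard = 255.255.255.255 - subnet mask
255 - 255 = 0
255 - 255 = 0
255 - 224 = 31
255 - 0 = 255
Wildcard: 0.0.31.255


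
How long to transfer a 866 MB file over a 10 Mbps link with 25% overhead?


Effective throughput = 10 * (1 - 25/100) = 7.5 Mbps
File size in Mb = 866 * 8 = 6928 Mb
Time = 6928 / 7.5
Time = 923.7333 seconds


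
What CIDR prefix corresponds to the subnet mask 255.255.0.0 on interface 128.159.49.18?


Binary: 11111111.11111111.00000000.00000000
Count leading 1s
Prefix: /16


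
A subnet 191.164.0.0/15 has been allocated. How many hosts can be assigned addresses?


Host bits = 32 - 15 = 17
Total addresses = 2^17 = 131072
Usable = total - 2 (network and broadcast)
Usable hosts: 131070


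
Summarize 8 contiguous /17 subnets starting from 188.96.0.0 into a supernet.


Original prefix: /17
Number of subnets: 8 = 2^3
New prefix = 17 - 3 = 14
Supernet: 188.96.0.0/14


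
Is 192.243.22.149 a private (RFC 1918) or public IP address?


RFC 1918 private ranges:
  10.0.0.0/8 (10.0.0.0 - 10.255.255.255)
  172.16.0.0/12 (172.16.0.0 - 172.31.255.255)
  192.168.0.0/16 (192.168.0.0 - 192.168.255.255)
Public (not in any RFC 1918 range)


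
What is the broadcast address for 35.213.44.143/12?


Network: 35.208.0.0/12
Host bits = 20
Set all host bits to 1:
Broadcast: 35.223.255.255


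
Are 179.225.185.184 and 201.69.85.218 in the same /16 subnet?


Mask: 255.255.0.0
179.225.185.184 AND mask = 179.225.0.0
201.69.85.218 AND mask = 201.69.0.0
No, different subnets (179.225.0.0 vs 201.69.0.0)


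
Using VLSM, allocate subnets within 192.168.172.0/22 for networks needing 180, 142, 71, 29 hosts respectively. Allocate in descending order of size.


180 hosts -> /24 (254 usable): 192.168.172.0/24
142 hosts -> /24 (254 usable): 192.168.173.0/24
71 hosts -> /25 (126 usable): 192.168.174.0/25
29 hosts -> /27 (30 usable): 192.168.174.128/27
Allocation: 192.168.172.0/24 (180 hosts, 254 usable); 192.168.173.0/24 (142 hosts, 254 usable); 192.168.174.0/25 (71 hosts, 126 usable); 192.168.174.128/27 (29 hosts, 30 usable)


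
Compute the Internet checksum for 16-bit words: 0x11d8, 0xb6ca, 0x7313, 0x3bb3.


Sum all words (with carry folding):
+ 0x11d8 = 0x11d8
+ 0xb6ca = 0xc8a2
+ 0x7313 = 0x3bb6
+ 0x3bb3 = 0x7769
One's complement: ~0x7769
Checksum = 0x8896


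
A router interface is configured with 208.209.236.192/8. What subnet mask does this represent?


/8 means 8 network bits, 24 host bits
Binary: 11111111000000000000000000000000
Mask: 255.0.0.0


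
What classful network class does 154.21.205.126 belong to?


First octet: 154
Binary: 10011010
10xxxxxx -> Class B (128-191)
Class B, default mask 255.255.0.0 (/16)


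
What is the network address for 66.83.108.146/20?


IP:   01000010.01010011.01101100.10010010
Mask: 11111111.11111111.11110000.00000000
AND operation:
Net:  01000010.01010011.01100000.00000000
Network: 66.83.96.0/20


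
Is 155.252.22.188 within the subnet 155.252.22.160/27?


Subnet network: 155.252.22.160
Test IP AND mask: 155.252.22.160
Yes, 155.252.22.188 is in 155.252.22.160/27


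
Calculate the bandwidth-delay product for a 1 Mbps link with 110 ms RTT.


BDP = bandwidth * RTT
= 1 Mbps * 110 ms
= 1 * 1e6 * 110 / 1000 bits
= 110000 bits
= 13750 bytes
= 13.4277 KB
BDP = 110000 bits (13750 bytes)


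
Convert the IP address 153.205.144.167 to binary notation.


153 = 10011001
205 = 11001101
144 = 10010000
167 = 10100111
Binary: 10011001.11001101.10010000.10100111


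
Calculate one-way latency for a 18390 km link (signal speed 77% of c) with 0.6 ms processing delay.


Speed = 0.77 * 3e5 km/s = 231000 km/s
Propagation delay = 18390 / 231000 = 0.0796 s = 79.6104 ms
Processing delay = 0.6 ms
Total one-way latency = 80.2104 ms


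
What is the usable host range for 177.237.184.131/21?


Network: 177.237.184.0
Broadcast: 177.237.191.255
First usable = network + 1
Last usable = broadcast - 1
Range: 177.237.184.1 to 177.237.191.254


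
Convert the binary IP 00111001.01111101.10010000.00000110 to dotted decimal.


00111001 = 57
01111101 = 125
10010000 = 144
00000110 = 6
IP: 57.125.144.6


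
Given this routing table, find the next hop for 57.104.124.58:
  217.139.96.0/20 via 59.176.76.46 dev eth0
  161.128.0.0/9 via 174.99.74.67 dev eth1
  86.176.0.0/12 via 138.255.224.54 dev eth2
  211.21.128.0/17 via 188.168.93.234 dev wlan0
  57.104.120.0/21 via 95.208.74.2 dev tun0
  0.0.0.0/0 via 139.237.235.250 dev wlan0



Longest prefix match for 57.104.124.58:
  /20 217.139.96.0: no
  /9 161.128.0.0: no
  /12 86.176.0.0: no
  /17 211.21.128.0: no
  /21 57.104.120.0: MATCH
  /0 0.0.0.0: MATCH
Selected: next-hop 95.208.74.2 via tun0 (matched /21)


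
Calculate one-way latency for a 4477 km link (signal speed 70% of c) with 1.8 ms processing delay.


Speed = 0.7 * 3e5 km/s = 210000 km/s
Propagation delay = 4477 / 210000 = 0.0213 s = 21.319 ms
Processing delay = 1.8 ms
Total one-way latency = 23.119 ms


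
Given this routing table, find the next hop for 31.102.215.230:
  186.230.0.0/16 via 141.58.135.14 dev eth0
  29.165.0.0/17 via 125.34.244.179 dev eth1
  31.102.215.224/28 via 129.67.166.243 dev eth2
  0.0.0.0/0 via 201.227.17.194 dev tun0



Longest prefix match for 31.102.215.230:
  /16 186.230.0.0: no
  /17 29.165.0.0: no
  /28 31.102.215.224: MATCH
  /0 0.0.0.0: MATCH
Selected: next-hop 129.67.166.243 via eth2 (matched /28)


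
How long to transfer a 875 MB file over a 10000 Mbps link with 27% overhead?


Effective throughput = 10000 * (1 - 27/100) = 7300 Mbps
File size in Mb = 875 * 8 = 7000 Mb
Time = 7000 / 7300
Time = 0.9589 seconds


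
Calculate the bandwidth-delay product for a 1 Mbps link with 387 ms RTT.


BDP = bandwidth * RTT
= 1 Mbps * 387 ms
= 1 * 1e6 * 387 / 1000 bits
= 387000 bits
= 48375 bytes
= 47.2412 KB
BDP = 387000 bits (48375 bytes)


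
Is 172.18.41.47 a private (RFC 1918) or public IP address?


RFC 1918 private ranges:
  10.0.0.0/8 (10.0.0.0 - 10.255.255.255)
  172.16.0.0/12 (172.16.0.0 - 172.31.255.255)
  192.168.0.0/16 (192.168.0.0 - 192.168.255.255)
Private (in 172.16.0.0/12)


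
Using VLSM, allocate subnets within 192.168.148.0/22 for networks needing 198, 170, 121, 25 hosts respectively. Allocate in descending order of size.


198 hosts -> /24 (254 usable): 192.168.148.0/24
170 hosts -> /24 (254 usable): 192.168.149.0/24
121 hosts -> /25 (126 usable): 192.168.150.0/25
25 hosts -> /27 (30 usable): 192.168.150.128/27
Allocation: 192.168.148.0/24 (198 hosts, 254 usable); 192.168.149.0/24 (170 hosts, 254 usable); 192.168.150.0/25 (121 hosts, 126 usable); 192.168.150.128/27 (25 hosts, 30 usable)


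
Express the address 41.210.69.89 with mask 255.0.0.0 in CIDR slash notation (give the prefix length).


Binary: 11111111.00000000.00000000.00000000
Count leading 1s
Prefix: /8


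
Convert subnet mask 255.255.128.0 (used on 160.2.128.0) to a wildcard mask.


Subnet mask: 255.255.128.0
Wildcard = 255.255.255.255 - subnet mask
255 - 255 = 0
255 - 255 = 0
255 - 128 = 127
255 - 0 = 255
Wildcard: 0.0.127.255


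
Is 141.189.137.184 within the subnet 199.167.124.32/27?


Subnet network: 199.167.124.32
Test IP AND mask: 141.189.137.160
No, 141.189.137.184 is not in 199.167.124.32/27


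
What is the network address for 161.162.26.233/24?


IP:   10100001.10100010.00011010.11101001
Mask: 11111111.11111111.11111111.00000000
AND operation:
Net:  10100001.10100010.00011010.00000000
Network: 161.162.26.0/24


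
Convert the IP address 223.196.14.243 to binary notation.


223 = 11011111
196 = 11000100
14 = 00001110
243 = 11110011
Binary: 11011111.11000100.00001110.11110011


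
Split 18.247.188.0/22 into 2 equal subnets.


New prefix = 22 + 1 = 23
Each subnet has 512 addresses
  18.247.188.0/23
  18.247.190.0/23
Subnets: 18.247.188.0/23, 18.247.190.0/23


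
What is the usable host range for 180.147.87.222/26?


Network: 180.147.87.192
Broadcast: 180.147.87.255
First usable = network + 1
Last usable = broadcast - 1
Range: 180.147.87.193 to 180.147.87.254


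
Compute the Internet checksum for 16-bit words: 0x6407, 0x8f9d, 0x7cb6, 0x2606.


Sum all words (with carry folding):
+ 0x6407 = 0x6407
+ 0x8f9d = 0xf3a4
+ 0x7cb6 = 0x705b
+ 0x2606 = 0x9661
One's complement: ~0x9661
Checksum = 0x699e


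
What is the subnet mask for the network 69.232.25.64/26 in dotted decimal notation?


/26 means 26 network bits, 6 host bits
Binary: 11111111111111111111111111000000
Mask: 255.255.255.192
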